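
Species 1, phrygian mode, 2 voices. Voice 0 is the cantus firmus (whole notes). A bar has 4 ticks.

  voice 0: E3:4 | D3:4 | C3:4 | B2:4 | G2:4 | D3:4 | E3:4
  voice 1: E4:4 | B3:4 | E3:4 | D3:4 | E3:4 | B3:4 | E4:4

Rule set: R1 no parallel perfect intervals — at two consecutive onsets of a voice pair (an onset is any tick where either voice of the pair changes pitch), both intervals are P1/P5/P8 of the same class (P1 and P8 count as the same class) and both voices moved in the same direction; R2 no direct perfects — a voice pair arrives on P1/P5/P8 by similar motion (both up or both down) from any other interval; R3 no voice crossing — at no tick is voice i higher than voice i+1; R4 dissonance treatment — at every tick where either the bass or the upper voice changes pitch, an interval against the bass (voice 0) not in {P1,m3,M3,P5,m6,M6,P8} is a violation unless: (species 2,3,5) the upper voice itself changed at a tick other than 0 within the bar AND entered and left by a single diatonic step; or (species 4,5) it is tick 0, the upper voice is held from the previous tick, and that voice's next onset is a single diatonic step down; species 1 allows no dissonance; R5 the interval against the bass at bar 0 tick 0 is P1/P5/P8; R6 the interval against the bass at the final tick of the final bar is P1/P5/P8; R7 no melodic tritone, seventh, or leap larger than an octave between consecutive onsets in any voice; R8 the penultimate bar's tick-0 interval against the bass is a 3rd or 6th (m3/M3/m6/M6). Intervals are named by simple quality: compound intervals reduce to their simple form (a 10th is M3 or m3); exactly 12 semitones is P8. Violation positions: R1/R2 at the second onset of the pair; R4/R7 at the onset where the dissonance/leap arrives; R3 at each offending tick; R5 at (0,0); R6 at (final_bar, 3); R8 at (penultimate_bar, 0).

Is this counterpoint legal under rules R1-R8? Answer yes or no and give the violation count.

bar 0: v0=E3 v1=E4 (P8)
bar 1: v0=D3 v1=B3 (M6)
bar 2: v0=C3 v1=E3 (M3)
bar 3: v0=B2 v1=D3 (m3)
bar 4: v0=G2 v1=E3 (M6)
bar 5: v0=D3 v1=B3 (M6)
bar 6: v0=E3 v1=E4 (P8)
  R2 @ bar6.0: D3/B3 M6 -> E3/E4 P8 similar

No (1 violations)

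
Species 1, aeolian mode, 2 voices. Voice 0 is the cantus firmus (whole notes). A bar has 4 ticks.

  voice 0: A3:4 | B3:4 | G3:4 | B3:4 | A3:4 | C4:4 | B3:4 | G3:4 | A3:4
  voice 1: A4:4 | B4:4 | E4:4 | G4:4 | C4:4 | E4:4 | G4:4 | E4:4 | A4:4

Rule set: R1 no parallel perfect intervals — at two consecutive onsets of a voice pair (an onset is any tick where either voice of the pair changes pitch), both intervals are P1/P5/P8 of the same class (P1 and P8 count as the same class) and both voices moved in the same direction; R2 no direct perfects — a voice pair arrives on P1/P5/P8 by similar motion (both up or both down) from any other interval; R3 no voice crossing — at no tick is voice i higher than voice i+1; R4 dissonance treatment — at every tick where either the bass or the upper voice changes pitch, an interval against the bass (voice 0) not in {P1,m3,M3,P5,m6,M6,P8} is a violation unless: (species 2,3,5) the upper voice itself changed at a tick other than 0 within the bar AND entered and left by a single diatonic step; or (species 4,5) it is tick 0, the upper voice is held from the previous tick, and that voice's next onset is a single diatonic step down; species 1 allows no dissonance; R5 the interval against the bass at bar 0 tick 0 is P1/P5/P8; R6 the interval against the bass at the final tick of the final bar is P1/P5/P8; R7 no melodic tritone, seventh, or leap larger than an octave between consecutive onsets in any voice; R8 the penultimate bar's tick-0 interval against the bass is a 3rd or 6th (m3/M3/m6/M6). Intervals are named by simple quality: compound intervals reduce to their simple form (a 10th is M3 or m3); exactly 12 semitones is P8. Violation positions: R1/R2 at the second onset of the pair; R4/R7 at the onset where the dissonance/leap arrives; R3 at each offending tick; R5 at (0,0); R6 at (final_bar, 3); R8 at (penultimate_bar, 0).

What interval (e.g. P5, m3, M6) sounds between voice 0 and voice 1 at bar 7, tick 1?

voice 0=G3 voice 1=E4 -> M6

M6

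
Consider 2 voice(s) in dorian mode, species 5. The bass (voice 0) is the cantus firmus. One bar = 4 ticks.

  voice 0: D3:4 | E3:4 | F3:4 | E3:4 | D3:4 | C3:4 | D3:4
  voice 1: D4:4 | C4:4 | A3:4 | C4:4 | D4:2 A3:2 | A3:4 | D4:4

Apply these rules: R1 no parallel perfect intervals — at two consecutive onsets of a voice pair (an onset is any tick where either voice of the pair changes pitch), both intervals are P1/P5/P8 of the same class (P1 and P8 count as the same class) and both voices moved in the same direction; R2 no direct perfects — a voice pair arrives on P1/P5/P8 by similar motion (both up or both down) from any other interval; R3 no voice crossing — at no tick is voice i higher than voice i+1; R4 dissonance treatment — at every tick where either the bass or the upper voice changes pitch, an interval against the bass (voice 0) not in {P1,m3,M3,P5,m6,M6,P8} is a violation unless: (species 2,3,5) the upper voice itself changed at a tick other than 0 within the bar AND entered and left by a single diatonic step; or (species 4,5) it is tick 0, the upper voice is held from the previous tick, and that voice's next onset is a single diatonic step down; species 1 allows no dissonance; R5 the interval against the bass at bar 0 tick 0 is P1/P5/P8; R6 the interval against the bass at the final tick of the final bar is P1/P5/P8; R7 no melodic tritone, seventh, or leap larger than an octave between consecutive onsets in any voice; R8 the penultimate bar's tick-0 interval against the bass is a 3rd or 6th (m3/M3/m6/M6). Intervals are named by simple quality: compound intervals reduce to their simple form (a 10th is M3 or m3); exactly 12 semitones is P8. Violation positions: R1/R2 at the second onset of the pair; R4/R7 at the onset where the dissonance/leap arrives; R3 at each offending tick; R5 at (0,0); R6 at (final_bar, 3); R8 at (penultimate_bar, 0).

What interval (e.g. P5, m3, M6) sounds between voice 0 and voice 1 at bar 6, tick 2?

voice 0=D3 voice 1=D4 -> P8

P8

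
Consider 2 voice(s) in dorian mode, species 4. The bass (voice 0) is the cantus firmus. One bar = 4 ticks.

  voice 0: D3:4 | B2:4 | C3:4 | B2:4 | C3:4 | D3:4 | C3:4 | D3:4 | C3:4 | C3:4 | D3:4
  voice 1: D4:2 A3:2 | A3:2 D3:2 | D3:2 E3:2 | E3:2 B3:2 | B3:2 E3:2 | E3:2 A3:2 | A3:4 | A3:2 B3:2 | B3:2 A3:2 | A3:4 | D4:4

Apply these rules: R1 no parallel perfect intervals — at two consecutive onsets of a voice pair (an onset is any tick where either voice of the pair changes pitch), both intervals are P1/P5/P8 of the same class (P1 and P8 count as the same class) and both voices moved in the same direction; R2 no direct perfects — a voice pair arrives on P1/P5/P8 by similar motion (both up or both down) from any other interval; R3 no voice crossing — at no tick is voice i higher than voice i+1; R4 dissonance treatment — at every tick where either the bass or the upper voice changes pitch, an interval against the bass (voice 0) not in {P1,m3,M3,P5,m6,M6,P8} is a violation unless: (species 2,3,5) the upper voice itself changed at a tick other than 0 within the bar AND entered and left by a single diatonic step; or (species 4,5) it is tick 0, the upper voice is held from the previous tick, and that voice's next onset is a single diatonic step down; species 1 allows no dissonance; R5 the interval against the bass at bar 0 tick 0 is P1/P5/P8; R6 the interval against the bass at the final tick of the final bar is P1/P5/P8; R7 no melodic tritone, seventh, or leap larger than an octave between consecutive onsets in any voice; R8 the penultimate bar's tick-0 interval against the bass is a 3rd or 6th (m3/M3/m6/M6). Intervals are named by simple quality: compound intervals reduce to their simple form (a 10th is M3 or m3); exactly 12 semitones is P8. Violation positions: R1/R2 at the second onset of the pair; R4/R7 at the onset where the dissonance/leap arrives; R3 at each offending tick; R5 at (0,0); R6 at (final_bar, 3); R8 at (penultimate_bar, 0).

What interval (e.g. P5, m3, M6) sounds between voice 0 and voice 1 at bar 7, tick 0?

voice 0=D3 voice 1=A3 -> P5

P5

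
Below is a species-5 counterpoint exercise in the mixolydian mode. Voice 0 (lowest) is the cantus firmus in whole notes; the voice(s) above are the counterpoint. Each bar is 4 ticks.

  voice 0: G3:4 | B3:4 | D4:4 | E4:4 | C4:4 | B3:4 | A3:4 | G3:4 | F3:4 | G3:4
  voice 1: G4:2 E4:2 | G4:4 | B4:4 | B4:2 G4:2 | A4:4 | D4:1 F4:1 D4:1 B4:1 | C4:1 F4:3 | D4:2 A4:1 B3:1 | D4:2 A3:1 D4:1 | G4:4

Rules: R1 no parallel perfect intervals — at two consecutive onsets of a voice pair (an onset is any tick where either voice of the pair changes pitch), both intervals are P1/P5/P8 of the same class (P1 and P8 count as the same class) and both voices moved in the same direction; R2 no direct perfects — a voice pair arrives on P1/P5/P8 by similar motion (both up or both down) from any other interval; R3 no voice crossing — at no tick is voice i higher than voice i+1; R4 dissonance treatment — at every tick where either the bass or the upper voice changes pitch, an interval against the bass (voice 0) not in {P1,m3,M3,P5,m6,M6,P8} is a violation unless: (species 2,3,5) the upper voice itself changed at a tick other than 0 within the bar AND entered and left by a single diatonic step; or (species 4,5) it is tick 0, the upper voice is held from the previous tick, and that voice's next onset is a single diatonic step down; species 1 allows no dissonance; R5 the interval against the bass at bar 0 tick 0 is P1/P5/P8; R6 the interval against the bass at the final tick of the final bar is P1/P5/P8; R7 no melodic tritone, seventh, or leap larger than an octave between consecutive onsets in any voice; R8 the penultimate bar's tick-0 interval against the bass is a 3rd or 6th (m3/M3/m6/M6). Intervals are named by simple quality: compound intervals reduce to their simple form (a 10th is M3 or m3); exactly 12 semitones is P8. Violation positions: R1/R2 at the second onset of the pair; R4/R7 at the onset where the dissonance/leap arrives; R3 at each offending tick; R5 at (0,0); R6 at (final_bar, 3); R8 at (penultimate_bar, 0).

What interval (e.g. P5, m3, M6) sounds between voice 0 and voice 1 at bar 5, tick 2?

voice 0=B3 voice 1=D4 -> m3

m3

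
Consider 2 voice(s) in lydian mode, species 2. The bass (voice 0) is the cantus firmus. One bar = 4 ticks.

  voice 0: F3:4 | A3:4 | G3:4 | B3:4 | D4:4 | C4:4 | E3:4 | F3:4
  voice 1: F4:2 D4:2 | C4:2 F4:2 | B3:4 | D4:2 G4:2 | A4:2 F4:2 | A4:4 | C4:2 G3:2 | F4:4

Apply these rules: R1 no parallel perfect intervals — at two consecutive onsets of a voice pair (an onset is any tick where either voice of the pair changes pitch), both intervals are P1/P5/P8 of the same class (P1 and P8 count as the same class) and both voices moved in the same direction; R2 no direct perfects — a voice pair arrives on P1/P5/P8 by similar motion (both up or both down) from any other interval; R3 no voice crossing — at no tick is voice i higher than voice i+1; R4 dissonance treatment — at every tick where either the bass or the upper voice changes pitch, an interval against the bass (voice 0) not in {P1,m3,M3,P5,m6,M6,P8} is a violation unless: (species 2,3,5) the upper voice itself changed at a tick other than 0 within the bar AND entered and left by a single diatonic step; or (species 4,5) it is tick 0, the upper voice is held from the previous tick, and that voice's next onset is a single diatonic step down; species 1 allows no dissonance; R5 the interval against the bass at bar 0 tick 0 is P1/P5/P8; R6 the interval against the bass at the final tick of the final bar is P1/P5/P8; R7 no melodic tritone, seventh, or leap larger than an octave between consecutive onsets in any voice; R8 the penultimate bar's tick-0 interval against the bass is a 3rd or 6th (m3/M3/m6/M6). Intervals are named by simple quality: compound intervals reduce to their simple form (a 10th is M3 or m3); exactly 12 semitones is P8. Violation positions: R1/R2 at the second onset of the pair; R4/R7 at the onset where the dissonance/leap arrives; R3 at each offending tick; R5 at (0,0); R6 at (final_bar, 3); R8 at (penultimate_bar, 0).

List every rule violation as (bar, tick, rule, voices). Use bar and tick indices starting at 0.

bar 0: v0=F3 v1=F4 downbeat P8
bar 1: v0=A3 v1=C4 downbeat m3
bar 2: v0=G3 v1=B3 downbeat M3
bar 3: v0=B3 v1=D4 downbeat m3
bar 4: v0=D4 v1=A4 downbeat P5
bar 5: v0=C4 v1=A4 downbeat M6
bar 6: v0=E3 v1=C4 downbeat m6
bar 7: v0=F3 v1=F4 downbeat P8
  -> R7 @ bar 2 tick 0 v(1,): F4->B3 leap 6st
  -> R2 @ bar 4 tick 0 v(0, 1): B3/G4 m6 -> D4/A4 P5 similar
  -> R2 @ bar 7 tick 0 v(0, 1): E3/G3 m3 -> F3/F4 P8 similar
  -> R7 @ bar 7 tick 0 v(1,): G3->F4 leap 10st

(2, 0, R7, (1,))
(4, 0, R2, (0, 1))
(7, 0, R2, (0, 1))
(7, 0, R7, (1,))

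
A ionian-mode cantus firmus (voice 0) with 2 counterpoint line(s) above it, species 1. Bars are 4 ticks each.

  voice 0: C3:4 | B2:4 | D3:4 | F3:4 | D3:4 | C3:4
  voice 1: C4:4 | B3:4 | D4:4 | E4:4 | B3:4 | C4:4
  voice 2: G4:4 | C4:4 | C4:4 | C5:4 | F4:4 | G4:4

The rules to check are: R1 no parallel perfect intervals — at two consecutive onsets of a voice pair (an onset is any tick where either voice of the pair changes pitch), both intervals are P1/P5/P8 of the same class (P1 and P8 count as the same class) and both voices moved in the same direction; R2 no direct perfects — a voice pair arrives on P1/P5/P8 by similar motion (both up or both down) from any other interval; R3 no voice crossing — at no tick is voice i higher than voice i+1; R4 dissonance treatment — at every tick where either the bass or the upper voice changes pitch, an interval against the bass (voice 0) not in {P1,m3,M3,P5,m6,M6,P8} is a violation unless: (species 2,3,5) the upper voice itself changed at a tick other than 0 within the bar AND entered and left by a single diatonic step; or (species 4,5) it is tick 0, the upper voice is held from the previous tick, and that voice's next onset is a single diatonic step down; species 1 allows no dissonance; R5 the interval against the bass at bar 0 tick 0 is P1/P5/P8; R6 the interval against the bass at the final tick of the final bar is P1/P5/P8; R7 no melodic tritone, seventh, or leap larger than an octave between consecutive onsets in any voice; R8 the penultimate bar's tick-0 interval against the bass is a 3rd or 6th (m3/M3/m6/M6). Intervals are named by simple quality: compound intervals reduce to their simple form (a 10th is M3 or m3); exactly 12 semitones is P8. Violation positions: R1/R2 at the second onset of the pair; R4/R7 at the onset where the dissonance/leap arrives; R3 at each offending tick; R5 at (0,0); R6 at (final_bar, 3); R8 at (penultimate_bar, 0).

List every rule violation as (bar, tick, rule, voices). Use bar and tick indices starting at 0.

bar 0: v0=C3 v1=C4 v2=G4 downbeat P5
bar 1: v0=B2 v1=B3 v2=C4 downbeat m2
bar 2: v0=D3 v1=D4 v2=C4 downbeat m7
bar 3: v0=F3 v1=E4 v2=C5 downbeat P5
bar 4: v0=D3 v1=B3 v2=F4 downbeat m3
bar 5: v0=C3 v1=C4 v2=G4 downbeat P5
  -> R1 @ bar 1 tick 0 v(0, 1): C3/C4 P8 -> B2/B3 P8 similar
  -> R4 @ bar 1 tick 0 v(0, 2): B2/C4 m2 untreated
  -> R1 @ bar 2 tick 0 v(0, 1): B2/B3 P8 -> D3/D4 P8 similar
  -> R3 @ bar 2 tick 0 v(1, 2): D4 above C4
  -> R4 @ bar 2 tick 0 v(0, 2): D3/C4 m7 untreated
  -> R3 @ bar 2 tick 1 v(1, 2): D4 above C4
  -> R3 @ bar 2 tick 2 v(1, 2): D4 above C4
  -> R3 @ bar 2 tick 3 v(1, 2): D4 above C4
  -> R2 @ bar 3 tick 0 v(0, 2): D3/C4 m7 -> F3/C5 P5 similar
  -> R4 @ bar 3 tick 0 v(0, 1): F3/E4 M7 untreated
  -> R2 @ bar 5 tick 0 v(1, 2): B3/F4 TT -> C4/G4 P5 similar

(1, 0, R1, (0, 1))
(1, 0, R4, (0, 2))
(2, 0, R1, (0, 1))
(2, 0, R3, (1, 2))
(2, 0, R4, (0, 2))
(2, 1, R3, (1, 2))
(2, 2, R3, (1, 2))
(2, 3, R3, (1, 2))
(3, 0, R2, (0, 2))
(3, 0, R4, (0, 1))
(5, 0, R2, (1, 2))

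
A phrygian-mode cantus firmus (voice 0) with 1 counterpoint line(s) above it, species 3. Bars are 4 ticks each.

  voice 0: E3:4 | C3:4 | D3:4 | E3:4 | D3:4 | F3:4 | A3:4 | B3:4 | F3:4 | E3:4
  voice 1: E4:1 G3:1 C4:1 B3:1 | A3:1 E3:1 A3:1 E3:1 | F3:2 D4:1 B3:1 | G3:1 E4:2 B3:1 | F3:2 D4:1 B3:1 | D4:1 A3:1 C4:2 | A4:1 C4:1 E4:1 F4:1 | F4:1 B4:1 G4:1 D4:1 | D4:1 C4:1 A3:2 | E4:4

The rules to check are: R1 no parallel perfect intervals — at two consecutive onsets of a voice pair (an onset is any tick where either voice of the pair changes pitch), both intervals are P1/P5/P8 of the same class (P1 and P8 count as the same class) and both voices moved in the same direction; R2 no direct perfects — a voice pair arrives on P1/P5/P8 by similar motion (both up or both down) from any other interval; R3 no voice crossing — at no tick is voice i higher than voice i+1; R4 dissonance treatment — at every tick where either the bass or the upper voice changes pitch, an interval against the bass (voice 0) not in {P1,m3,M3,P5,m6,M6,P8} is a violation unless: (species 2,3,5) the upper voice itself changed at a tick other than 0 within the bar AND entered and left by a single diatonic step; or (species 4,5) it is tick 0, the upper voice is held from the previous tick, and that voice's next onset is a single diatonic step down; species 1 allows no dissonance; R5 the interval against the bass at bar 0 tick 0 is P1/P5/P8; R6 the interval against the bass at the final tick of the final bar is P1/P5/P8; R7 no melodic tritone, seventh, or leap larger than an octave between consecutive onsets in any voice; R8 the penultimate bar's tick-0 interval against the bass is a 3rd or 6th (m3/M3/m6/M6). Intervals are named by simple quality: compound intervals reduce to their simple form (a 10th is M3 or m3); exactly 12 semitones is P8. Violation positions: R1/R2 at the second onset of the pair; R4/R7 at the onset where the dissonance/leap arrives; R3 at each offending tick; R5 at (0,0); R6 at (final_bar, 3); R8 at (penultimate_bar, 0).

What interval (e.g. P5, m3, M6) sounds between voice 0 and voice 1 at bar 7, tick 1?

voice 0=B3 voice 1=B4 -> P8

P8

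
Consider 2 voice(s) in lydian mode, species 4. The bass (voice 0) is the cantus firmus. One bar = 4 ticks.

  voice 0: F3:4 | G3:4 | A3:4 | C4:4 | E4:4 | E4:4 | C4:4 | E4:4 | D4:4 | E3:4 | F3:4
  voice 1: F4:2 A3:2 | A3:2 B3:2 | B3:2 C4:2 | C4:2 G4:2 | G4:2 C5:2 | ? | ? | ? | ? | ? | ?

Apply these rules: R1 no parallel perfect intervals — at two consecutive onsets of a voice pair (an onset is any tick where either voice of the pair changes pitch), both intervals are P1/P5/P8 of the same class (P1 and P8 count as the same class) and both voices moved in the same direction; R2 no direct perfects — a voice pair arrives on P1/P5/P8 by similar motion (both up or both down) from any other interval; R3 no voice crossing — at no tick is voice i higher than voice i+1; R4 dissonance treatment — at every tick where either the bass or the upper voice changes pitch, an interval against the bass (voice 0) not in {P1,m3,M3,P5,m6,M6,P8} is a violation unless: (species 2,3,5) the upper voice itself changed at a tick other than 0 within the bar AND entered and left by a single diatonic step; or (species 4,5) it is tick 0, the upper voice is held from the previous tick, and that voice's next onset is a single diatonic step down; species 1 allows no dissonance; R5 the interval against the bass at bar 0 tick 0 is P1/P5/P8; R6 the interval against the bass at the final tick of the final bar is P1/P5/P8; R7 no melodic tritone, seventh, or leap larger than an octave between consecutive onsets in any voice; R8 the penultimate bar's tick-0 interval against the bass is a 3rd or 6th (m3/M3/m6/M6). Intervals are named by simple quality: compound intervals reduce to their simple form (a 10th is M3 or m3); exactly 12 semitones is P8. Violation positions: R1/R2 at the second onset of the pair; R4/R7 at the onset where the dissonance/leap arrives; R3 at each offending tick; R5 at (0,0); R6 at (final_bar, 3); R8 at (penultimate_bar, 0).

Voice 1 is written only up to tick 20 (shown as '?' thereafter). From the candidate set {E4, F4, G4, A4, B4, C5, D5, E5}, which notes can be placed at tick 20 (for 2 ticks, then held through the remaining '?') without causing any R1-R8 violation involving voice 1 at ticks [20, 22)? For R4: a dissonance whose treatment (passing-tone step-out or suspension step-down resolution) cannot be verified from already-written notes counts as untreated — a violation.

{B4, C5, E4, E5, G4}

E4: legal
F4: violates R4
G4: legal
A4: violates R4
B4: legal
C5: legal
D5: violates R4
E5: legal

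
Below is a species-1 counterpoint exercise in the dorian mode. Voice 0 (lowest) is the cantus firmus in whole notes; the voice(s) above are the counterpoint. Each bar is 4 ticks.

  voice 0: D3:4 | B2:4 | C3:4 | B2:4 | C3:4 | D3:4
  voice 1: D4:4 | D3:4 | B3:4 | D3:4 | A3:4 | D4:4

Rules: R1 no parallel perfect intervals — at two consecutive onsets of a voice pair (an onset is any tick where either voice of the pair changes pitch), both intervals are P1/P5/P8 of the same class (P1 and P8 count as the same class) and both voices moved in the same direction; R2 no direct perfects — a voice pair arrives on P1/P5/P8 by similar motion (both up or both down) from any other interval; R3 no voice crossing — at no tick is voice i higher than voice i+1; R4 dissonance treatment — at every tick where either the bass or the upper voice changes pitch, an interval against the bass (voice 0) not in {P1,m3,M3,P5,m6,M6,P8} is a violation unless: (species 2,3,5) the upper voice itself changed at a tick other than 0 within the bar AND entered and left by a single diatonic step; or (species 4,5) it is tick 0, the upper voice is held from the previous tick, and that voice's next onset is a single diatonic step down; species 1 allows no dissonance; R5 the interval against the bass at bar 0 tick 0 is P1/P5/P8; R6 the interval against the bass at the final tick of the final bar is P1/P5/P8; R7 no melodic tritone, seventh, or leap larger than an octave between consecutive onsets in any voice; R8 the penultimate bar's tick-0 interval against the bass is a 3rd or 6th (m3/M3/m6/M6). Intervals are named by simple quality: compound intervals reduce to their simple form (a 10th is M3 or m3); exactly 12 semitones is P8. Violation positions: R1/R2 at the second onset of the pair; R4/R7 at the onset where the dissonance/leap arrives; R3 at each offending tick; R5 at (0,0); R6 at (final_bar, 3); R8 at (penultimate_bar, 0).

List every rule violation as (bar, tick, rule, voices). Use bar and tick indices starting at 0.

(2, 0, R4, (0, 1))
(5, 0, R2, (0, 1))

bar 0: v0=D3 v1=D4 downbeat P8
bar 1: v0=B2 v1=D3 downbeat m3
bar 2: v0=C3 v1=B3 downbeat M7
bar 3: v0=B2 v1=D3 downbeat m3
bar 4: v0=C3 v1=A3 downbeat M6
bar 5: v0=D3 v1=D4 downbeat P8
  -> R4 @ bar 2 tick 0 v(0, 1): C3/B3 M7 untreated
  -> R2 @ bar 5 tick 0 v(0, 1): C3/A3 M6 -> D3/D4 P8 similar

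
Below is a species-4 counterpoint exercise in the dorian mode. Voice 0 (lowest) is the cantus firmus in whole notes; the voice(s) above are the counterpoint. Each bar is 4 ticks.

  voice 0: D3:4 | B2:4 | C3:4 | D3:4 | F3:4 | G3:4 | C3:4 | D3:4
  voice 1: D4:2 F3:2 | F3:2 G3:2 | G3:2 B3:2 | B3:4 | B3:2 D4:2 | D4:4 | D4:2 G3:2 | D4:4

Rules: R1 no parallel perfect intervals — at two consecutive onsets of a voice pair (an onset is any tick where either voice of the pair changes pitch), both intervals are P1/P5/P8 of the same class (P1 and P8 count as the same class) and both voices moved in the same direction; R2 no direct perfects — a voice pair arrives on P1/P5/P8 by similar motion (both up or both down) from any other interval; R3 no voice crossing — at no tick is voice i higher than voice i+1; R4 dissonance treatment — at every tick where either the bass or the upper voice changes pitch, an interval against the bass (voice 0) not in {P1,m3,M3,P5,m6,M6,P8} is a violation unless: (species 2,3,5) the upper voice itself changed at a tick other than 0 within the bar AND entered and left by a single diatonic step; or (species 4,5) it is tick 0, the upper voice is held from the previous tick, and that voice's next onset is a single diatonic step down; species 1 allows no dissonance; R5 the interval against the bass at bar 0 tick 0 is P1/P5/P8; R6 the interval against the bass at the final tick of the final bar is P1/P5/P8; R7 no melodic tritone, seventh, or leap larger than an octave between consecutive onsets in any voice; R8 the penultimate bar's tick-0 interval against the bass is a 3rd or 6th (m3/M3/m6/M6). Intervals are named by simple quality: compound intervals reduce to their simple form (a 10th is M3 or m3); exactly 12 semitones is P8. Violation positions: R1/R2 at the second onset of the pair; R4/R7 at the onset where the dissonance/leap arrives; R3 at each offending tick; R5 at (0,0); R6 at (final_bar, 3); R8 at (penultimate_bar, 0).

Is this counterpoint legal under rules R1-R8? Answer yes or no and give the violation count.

bar 0: v0=D3 v1=D4 (P8)
bar 1: v0=B2 v1=F3 (TT)
bar 2: v0=C3 v1=G3 (P5)
bar 3: v0=D3 v1=B3 (M6)
bar 4: v0=F3 v1=B3 (TT)
bar 5: v0=G3 v1=D4 (P5)
bar 6: v0=C3 v1=D4 (M2)
bar 7: v0=D3 v1=D4 (P8)
  R4 @ bar1.0: B2/F3 TT untreated
  R4 @ bar2.2: C3/B3 M7 untreated
  R4 @ bar4.0: F3/B3 TT untreated
  R4 @ bar6.0: C3/D4 M2 untreated
  R8 @ bar6.0: penult M2 not 3rd/6th
  R2 @ bar7.0: C3/G3 P5 -> D3/D4 P8 similar

No (6 violations)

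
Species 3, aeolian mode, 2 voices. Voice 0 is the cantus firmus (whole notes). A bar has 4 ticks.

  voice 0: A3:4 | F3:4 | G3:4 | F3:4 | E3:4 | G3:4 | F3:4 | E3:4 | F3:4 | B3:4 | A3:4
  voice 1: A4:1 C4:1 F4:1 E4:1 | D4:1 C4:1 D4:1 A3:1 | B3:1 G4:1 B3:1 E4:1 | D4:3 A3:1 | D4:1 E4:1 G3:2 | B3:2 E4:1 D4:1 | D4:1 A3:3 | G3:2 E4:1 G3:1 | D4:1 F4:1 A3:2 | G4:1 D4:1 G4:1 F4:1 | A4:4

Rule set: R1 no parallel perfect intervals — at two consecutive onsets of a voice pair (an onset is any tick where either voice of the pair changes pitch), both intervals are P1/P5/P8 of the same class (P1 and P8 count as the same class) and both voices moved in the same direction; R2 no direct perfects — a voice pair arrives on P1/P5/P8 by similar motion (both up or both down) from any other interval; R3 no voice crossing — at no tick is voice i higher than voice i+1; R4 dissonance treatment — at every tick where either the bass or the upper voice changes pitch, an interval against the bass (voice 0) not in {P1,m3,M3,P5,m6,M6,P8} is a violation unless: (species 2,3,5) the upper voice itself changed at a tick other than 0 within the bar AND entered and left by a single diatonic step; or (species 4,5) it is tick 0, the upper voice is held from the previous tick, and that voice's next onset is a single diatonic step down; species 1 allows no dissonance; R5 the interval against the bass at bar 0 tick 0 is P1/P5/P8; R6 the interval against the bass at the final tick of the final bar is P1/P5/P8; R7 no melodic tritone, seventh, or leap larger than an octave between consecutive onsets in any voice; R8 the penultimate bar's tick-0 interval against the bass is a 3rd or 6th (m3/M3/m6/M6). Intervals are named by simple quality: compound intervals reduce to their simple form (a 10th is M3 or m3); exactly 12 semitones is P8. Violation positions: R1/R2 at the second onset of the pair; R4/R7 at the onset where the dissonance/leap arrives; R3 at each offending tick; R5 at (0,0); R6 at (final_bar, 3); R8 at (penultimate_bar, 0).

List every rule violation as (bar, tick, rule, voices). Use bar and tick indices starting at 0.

bar 0: v0=A3 v1=A4 downbeat P8
bar 1: v0=F3 v1=D4 downbeat M6
bar 2: v0=G3 v1=B3 downbeat M3
bar 3: v0=F3 v1=D4 downbeat M6
bar 4: v0=E3 v1=D4 downbeat m7
bar 5: v0=G3 v1=B3 downbeat M3
bar 6: v0=F3 v1=D4 downbeat M6
bar 7: v0=E3 v1=G3 downbeat m3
bar 8: v0=F3 v1=D4 downbeat M6
bar 9: v0=B3 v1=G4 downbeat m6
bar 10: v0=A3 v1=A4 downbeat P8
  -> R4 @ bar 4 tick 0 v(0, 1): E3/D4 m7 untreated
  -> R7 @ bar 9 tick 0 v(0,): F3->B3 leap 6st
  -> R7 @ bar 9 tick 0 v(1,): A3->G4 leap 10st
  -> R4 @ bar 9 tick 3 v(0, 1): B3/F4 TT untreated

(4, 0, R4, (0, 1))
(9, 0, R7, (0,))
(9, 0, R7, (1,))
(9, 3, R4, (0, 1))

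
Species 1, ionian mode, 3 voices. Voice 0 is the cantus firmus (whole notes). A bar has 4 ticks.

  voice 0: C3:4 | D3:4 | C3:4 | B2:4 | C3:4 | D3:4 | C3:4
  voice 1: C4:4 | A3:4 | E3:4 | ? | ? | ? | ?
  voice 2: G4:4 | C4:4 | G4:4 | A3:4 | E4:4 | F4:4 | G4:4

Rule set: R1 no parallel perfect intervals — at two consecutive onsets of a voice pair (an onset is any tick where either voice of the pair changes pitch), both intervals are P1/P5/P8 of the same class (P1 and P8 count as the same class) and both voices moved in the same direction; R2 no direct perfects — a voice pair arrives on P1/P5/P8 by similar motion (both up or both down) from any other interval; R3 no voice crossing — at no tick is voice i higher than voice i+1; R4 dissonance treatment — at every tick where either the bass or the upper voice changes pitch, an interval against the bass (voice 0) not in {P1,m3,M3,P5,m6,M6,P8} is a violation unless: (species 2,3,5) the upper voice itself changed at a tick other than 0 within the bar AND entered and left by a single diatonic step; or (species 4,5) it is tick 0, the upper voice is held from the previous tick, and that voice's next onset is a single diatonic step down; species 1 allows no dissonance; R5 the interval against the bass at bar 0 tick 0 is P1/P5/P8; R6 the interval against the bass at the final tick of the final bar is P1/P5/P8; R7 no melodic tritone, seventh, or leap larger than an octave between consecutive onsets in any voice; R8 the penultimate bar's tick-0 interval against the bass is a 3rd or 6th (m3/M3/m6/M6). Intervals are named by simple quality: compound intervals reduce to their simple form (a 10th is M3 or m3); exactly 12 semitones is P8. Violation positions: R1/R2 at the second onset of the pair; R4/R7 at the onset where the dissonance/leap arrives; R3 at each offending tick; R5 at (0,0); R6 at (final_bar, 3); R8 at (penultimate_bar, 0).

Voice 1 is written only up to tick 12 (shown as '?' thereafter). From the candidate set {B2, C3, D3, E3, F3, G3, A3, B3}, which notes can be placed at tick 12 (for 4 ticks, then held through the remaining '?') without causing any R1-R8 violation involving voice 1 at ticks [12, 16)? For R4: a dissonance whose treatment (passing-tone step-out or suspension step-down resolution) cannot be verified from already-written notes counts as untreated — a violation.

{G3}

B2: violates R2
C3: violates R4
D3: violates R2
E3: violates R4
F3: violates R4
G3: legal
A3: violates R4
B3: violates R3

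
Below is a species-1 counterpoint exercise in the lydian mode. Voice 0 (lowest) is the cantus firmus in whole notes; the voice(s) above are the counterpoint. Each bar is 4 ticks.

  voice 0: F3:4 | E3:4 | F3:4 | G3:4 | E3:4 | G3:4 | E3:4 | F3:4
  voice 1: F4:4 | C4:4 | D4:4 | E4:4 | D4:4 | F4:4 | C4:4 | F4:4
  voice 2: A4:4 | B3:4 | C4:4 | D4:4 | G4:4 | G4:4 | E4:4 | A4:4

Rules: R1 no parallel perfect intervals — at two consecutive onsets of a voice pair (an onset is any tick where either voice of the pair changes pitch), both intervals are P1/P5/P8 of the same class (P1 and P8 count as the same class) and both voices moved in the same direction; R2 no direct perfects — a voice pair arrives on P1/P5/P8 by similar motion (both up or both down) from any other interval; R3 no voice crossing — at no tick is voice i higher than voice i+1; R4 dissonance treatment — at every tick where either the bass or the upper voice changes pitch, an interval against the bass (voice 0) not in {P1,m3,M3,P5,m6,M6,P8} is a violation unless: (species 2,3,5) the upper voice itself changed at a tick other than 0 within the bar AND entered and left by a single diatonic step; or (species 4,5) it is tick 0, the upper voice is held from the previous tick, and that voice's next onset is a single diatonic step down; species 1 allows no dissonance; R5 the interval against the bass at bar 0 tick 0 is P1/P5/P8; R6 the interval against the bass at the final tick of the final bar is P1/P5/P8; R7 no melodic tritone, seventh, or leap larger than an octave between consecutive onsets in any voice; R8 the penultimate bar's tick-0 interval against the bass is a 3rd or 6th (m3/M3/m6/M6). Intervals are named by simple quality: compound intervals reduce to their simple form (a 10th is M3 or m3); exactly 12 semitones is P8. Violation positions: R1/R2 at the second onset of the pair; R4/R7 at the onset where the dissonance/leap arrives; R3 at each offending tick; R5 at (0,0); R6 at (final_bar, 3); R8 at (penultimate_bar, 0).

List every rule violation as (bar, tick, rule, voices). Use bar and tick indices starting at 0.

bar 0: v0=F3 v1=F4 v2=A4 downbeat M3
bar 1: v0=E3 v1=C4 v2=B3 downbeat P5
bar 2: v0=F3 v1=D4 v2=C4 downbeat P5
bar 3: v0=G3 v1=E4 v2=D4 downbeat P5
bar 4: v0=E3 v1=D4 v2=G4 downbeat m3
bar 5: v0=G3 v1=F4 v2=G4 downbeat P8
bar 6: v0=E3 v1=C4 v2=E4 downbeat P8
bar 7: v0=F3 v1=F4 v2=A4 downbeat M3
  -> R5 @ bar 0 tick 0 v(0, 2): opens on M3
  -> R2 @ bar 1 tick 0 v(0, 2): F3/A4 M3 -> E3/B3 P5 similar
  -> R3 @ bar 1 tick 0 v(1, 2): C4 above B3
  -> R7 @ bar 1 tick 0 v(2,): A4->B3 leap 10st
  -> R3 @ bar 1 tick 1 v(1, 2): C4 above B3
  -> R3 @ bar 1 tick 2 v(1, 2): C4 above B3
  -> R3 @ bar 1 tick 3 v(1, 2): C4 above B3
  -> R1 @ bar 2 tick 0 v(0, 2): E3/B3 P5 -> F3/C4 P5 similar
  -> R3 @ bar 2 tick 0 v(1, 2): D4 above C4
  -> R3 @ bar 2 tick 1 v(1, 2): D4 above C4
  -> R3 @ bar 2 tick 2 v(1, 2): D4 above C4
  -> R3 @ bar 2 tick 3 v(1, 2): D4 above C4
  -> R1 @ bar 3 tick 0 v(0, 2): F3/C4 P5 -> G3/D4 P5 similar
  -> R3 @ bar 3 tick 0 v(1, 2): E4 above D4
  -> R3 @ bar 3 tick 1 v(1, 2): E4 above D4
  -> R3 @ bar 3 tick 2 v(1, 2): E4 above D4
  -> R3 @ bar 3 tick 3 v(1, 2): E4 above D4
  -> R4 @ bar 4 tick 0 v(0, 1): E3/D4 m7 untreated
  -> R4 @ bar 5 tick 0 v(0, 1): G3/F4 m7 untreated
  -> R1 @ bar 6 tick 0 v(0, 2): G3/G4 P8 -> E3/E4 P8 similar
  -> R8 @ bar 6 tick 0 v(0, 2): penult P8 not 3rd/6th
  -> R2 @ bar 7 tick 0 v(0, 1): E3/C4 m6 -> F3/F4 P8 similar
  -> R6 @ bar 7 tick 3 v(0, 2): closes on M3

(0, 0, R5, (0, 2))
(1, 0, R2, (0, 2))
(1, 0, R3, (1, 2))
(1, 0, R7, (2,))
(1, 1, R3, (1, 2))
(1, 2, R3, (1, 2))
(1, 3, R3, (1, 2))
(2, 0, R1, (0, 2))
(2, 0, R3, (1, 2))
(2, 1, R3, (1, 2))
(2, 2, R3, (1, 2))
(2, 3, R3, (1, 2))
(3, 0, R1, (0, 2))
(3, 0, R3, (1, 2))
(3, 1, R3, (1, 2))
(3, 2, R3, (1, 2))
(3, 3, R3, (1, 2))
(4, 0, R4, (0, 1))
(5, 0, R4, (0, 1))
(6, 0, R1, (0, 2))
(6, 0, R8, (0, 2))
(7, 0, R2, (0, 1))
(7, 3, R6, (0, 2))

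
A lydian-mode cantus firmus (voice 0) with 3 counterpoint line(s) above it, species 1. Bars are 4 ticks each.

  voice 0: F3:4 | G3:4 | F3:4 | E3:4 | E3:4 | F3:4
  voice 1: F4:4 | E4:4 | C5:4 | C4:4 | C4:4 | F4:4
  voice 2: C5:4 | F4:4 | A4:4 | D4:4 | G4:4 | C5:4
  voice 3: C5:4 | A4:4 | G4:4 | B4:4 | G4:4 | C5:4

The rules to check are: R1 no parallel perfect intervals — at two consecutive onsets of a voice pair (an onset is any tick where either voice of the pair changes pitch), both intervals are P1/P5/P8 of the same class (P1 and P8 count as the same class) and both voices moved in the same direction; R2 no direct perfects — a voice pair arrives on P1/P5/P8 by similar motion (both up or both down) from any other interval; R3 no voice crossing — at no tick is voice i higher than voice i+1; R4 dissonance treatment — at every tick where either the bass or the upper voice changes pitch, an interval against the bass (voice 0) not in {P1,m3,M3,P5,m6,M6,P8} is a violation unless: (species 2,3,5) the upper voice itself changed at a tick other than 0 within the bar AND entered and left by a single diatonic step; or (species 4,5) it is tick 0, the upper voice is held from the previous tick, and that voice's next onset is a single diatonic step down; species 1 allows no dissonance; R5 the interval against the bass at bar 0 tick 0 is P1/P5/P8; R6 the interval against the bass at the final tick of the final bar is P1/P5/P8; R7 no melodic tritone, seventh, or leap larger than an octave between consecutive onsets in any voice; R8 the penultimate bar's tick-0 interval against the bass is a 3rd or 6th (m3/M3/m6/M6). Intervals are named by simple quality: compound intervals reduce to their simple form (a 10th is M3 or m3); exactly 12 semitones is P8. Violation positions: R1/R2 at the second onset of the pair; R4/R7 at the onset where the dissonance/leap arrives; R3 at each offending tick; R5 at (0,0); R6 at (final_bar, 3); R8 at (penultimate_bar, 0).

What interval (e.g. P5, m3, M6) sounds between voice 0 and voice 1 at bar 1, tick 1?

M6

voice 0=G3 voice 1=E4 -> M6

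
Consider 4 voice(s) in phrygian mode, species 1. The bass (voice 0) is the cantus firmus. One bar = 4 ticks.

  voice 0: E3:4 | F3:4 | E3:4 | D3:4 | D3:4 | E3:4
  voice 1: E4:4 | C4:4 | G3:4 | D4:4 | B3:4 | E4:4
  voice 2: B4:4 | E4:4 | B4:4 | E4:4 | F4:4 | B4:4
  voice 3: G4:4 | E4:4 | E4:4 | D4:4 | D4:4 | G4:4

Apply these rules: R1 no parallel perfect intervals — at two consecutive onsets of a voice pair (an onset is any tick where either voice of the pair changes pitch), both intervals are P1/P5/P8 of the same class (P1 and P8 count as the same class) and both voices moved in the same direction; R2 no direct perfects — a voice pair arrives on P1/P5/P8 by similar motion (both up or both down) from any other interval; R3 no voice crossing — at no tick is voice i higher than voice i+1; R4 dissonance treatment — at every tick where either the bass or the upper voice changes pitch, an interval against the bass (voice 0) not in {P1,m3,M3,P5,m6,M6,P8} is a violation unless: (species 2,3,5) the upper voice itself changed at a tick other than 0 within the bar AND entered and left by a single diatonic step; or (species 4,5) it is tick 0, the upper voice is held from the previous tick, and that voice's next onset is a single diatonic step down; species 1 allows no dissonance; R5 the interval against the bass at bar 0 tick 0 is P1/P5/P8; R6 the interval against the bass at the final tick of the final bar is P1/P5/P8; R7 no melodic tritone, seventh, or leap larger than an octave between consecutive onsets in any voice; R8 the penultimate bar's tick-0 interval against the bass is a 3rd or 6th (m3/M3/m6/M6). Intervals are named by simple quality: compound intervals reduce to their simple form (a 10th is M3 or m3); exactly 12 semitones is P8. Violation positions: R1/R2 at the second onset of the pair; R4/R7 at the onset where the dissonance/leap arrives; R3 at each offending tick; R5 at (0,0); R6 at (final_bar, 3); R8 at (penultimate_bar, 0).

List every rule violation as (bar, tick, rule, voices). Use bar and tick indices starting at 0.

bar 0: v0=E3 v1=E4 v2=B4 v3=G4 downbeat m3
bar 1: v0=F3 v1=C4 v2=E4 v3=E4 downbeat M7
bar 2: v0=E3 v1=G3 v2=B4 v3=E4 downbeat P8
bar 3: v0=D3 v1=D4 v2=E4 v3=D4 downbeat P8
bar 4: v0=D3 v1=B3 v2=F4 v3=D4 downbeat P8
bar 5: v0=E3 v1=E4 v2=B4 v3=G4 downbeat m3
  -> R3 @ bar 0 tick 0 v(2, 3): B4 above G4
  -> R5 @ bar 0 tick 0 v(0, 3): opens on m3
  -> R3 @ bar 0 tick 1 v(2, 3): B4 above G4
  -> R3 @ bar 0 tick 2 v(2, 3): B4 above G4
  -> R3 @ bar 0 tick 3 v(2, 3): B4 above G4
  -> R2 @ bar 1 tick 0 v(2, 3): B4/G4 M3 -> E4/E4 P1 similar
  -> R4 @ bar 1 tick 0 v(0, 2): F3/E4 M7 untreated
  -> R4 @ bar 1 tick 0 v(0, 3): F3/E4 M7 untreated
  -> R3 @ bar 2 tick 0 v(2, 3): B4 above E4
  -> R3 @ bar 2 tick 1 v(2, 3): B4 above E4
  -> R3 @ bar 2 tick 2 v(2, 3): B4 above E4
  -> R3 @ bar 2 tick 3 v(2, 3): B4 above E4
  -> R1 @ bar 3 tick 0 v(0, 3): E3/E4 P8 -> D3/D4 P8 similar
  -> R3 @ bar 3 tick 0 v(2, 3): E4 above D4
  -> R4 @ bar 3 tick 0 v(0, 2): D3/E4 M2 untreated
  -> R3 @ bar 3 tick 1 v(2, 3): E4 above D4
  -> R3 @ bar 3 tick 2 v(2, 3): E4 above D4
  -> R3 @ bar 3 tick 3 v(2, 3): E4 above D4
  -> R3 @ bar 4 tick 0 v(2, 3): F4 above D4
  -> R8 @ bar 4 tick 0 v(0, 3): penult P8 not 3rd/6th
  -> R3 @ bar 4 tick 1 v(2, 3): F4 above D4
  -> R3 @ bar 4 tick 2 v(2, 3): F4 above D4
  -> R3 @ bar 4 tick 3 v(2, 3): F4 above D4
  -> R2 @ bar 5 tick 0 v(0, 1): D3/B3 M6 -> E3/E4 P8 similar
  -> R2 @ bar 5 tick 0 v(0, 2): D3/F4 m3 -> E3/B4 P5 similar
  -> R2 @ bar 5 tick 0 v(1, 2): B3/F4 TT -> E4/B4 P5 similar
  -> R3 @ bar 5 tick 0 v(2, 3): B4 above G4
  -> R7 @ bar 5 tick 0 v(2,): F4->B4 leap 6st
  -> R3 @ bar 5 tick 1 v(2, 3): B4 above G4
  -> R3 @ bar 5 tick 2 v(2, 3): B4 above G4
  -> R3 @ bar 5 tick 3 v(2, 3): B4 above G4
  -> R6 @ bar 5 tick 3 v(0, 3): closes on m3

(0, 0, R3, (2, 3))
(0, 0, R5, (0, 3))
(0, 1, R3, (2, 3))
(0, 2, R3, (2, 3))
(0, 3, R3, (2, 3))
(1, 0, R2, (2, 3))
(1, 0, R4, (0, 2))
(1, 0, R4, (0, 3))
(2, 0, R3, (2, 3))
(2, 1, R3, (2, 3))
(2, 2, R3, (2, 3))
(2, 3, R3, (2, 3))
(3, 0, R1, (0, 3))
(3, 0, R3, (2, 3))
(3, 0, R4, (0, 2))
(3, 1, R3, (2, 3))
(3, 2, R3, (2, 3))
(3, 3, R3, (2, 3))
(4, 0, R3, (2, 3))
(4, 0, R8, (0, 3))
(4, 1, R3, (2, 3))
(4, 2, R3, (2, 3))
(4, 3, R3, (2, 3))
(5, 0, R2, (0, 1))
(5, 0, R2, (0, 2))
(5, 0, R2, (1, 2))
(5, 0, R3, (2, 3))
(5, 0, R7, (2,))
(5, 1, R3, (2, 3))
(5, 2, R3, (2, 3))
(5, 3, R3, (2, 3))
(5, 3, R6, (0, 3))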